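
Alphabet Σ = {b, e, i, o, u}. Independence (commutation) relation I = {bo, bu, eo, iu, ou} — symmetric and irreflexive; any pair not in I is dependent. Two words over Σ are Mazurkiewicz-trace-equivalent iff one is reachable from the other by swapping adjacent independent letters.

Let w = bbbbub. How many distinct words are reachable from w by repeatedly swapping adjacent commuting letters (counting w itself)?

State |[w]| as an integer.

6

0(b) covers ∅
1(b) covers 0:b
2(b) covers 1:b
3(b) covers 2:b
4(u) covers ∅
5(b) covers 3:b
floor of heap: 0:b, 4:u
completions by unplaced set U, small U first (add the entries for U minus each lowest piece of U):
  |U|=1: {4}:1  {5}:1
  |U|=2: {3,5}:1  {4,5}:2
  |U|=3: {2,3,5}:1  {3,4,5}:3
  |U|=4: {1,2,3,5}:1  {2,3,4,5}:4
  start at 0(b): 5
  start at 4(u): 1
sum over floor = 6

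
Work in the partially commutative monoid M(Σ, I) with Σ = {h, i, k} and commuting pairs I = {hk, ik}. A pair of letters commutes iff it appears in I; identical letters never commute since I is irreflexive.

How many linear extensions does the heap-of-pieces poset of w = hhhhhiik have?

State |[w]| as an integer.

drop 0:h onto floor
drop 1:h onto {0:h}
drop 2:h onto {1:h}
drop 3:h onto {2:h}
drop 4:h onto {3:h}
drop 5:i onto {4:h}
drop 6:i onto {5:i}
drop 7:k onto floor
ground layer = {0:h, 7:k}
drop-orders for the pieces not yet dropped (sum over which currently-grounded one goes next):
  1 to go: {6} 1  {7} 1
  2 to go: {5,6} 1  {6,7} 2
  3 to go: {4,5,6} 1  {5,6,7} 3
  4 to go: {3,4,5,6} 1  {4,5,6,7} 4
  5 to go: {2,3,4,5,6} 1  {3,4,5,6,7} 5
  6 to go: {1,2,3,4,5,6} 1  {2,3,4,5,6,7} 6
  if 0:h drops first: 7 orders
  if 7:k drops first: 1 orders
heap linearizations: 8

8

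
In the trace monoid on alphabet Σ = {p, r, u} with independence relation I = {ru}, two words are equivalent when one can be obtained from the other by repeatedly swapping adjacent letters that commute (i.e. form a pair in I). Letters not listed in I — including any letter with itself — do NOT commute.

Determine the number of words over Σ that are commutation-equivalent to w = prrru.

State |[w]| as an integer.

4

drop 0:p onto floor
drop 1:r onto {0:p}
drop 2:r onto {1:r}
drop 3:r onto {2:r}
drop 4:u onto {0:p}
ground layer = {0:p}
drop-orders for the pieces not yet dropped (sum over which currently-grounded one goes next):
  1 to go: {3} 1  {4} 1
  2 to go: {2,3} 1  {3,4} 2
  3 to go: {1,2,3} 1  {2,3,4} 3
  if 0:p drops first: 4 orders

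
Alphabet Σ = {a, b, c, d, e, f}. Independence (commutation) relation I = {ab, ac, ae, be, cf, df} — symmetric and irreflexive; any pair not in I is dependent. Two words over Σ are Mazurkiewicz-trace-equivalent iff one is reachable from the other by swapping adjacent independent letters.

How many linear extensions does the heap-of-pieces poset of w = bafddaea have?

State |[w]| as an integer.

18

piece 0:b — minimal
piece 1:a — minimal
piece 2:f rests on {0:b, 1:a}
piece 3:d rests on {0:b, 1:a}
piece 4:d rests on {3:d}
piece 5:a rests on {2:f, 4:d}
piece 6:e rests on {2:f, 4:d}
piece 7:a rests on {5:a}
minimal pieces: {0:b, 1:a}
ways to finish when only these pieces remain (= sum over removing one remaining piece with nothing left below it):
  1 left: {6}→1  {7}→1
  2 left: {5,7}→1  {6,7}→2
  3 left: {5,6,7}→3
  4 left: {2,5,6,7}→3  {4,5,6,7}→3
  5 left: {2,4,5,6,7}→6  {3,4,5,6,7}→3
  6 left: {2,3,4,5,6,7}→9
  placing 0:b first → 9 extensions
  placing 1:a first → 9 extensions
total linear extensions = 18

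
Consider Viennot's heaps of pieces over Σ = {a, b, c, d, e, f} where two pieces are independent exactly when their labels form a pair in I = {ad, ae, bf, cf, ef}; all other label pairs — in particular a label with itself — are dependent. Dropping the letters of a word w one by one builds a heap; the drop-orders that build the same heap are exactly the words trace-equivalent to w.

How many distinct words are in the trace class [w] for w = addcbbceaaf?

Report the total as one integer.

0(a) covers ∅
1(d) covers ∅
2(d) covers 1:d
3(c) covers 0:a, 2:d
4(b) covers 3:c
5(b) covers 4:b
6(c) covers 5:b
7(e) covers 6:c
8(a) covers 6:c
9(a) covers 8:a
10(f) covers 9:a
floor of heap: 0:a, 1:d
completions by unplaced set U, small U first (add the entries for U minus each lowest piece of U):
  |U|=1: {7}:1  {10}:1
  |U|=2: {7,10}:2  {9,10}:1
  |U|=3: {7,9,10}:3  {8,9,10}:1
  |U|=4: {7,8,9,10}:4
  |U|=5: {6,7,8,9,10}:4
  |U|=6: {5,6,7,8,9,10}:4
  |U|=7: {4,5,6,7,8,9,10}:4
  |U|=8: {3,4,5,6,7,8,9,10}:4
  |U|=9: {0,3,4,5,6,7,8,9,10}:4  {2,3,4,5,6,7,8,9,10}:4
  start at 0(a): 4
  start at 1(d): 8
sum over floor = 12

12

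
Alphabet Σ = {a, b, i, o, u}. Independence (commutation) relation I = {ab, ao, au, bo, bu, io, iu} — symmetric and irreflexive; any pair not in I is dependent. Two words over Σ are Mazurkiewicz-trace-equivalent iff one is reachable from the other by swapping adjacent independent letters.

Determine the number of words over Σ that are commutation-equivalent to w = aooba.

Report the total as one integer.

drop 0:a onto floor
drop 1:o onto floor
drop 2:o onto {1:o}
drop 3:b onto floor
drop 4:a onto {0:a}
ground layer = {0:a, 1:o, 3:b}
drop-orders for the pieces not yet dropped (sum over which currently-grounded one goes next):
  1 to go: {2} 1  {3} 1  {4} 1
  2 to go: {0,4} 1  {1,2} 1  {2,3} 2  {2,4} 2  {3,4} 2
  3 to go: {0,2,4} 3  {0,3,4} 3  {1,2,3} 3  {1,2,4} 3  {2,3,4} 6
  if 0:a drops first: 12 orders
  if 1:o drops first: 12 orders
  if 3:b drops first: 6 orders
heap linearizations: 30

30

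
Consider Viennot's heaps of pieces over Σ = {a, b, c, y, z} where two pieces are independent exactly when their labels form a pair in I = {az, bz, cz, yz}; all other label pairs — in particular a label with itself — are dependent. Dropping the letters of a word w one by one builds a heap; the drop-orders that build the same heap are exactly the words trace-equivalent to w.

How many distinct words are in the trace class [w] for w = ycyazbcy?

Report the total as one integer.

drop 0:y onto floor
drop 1:c onto {0:y}
drop 2:y onto {1:c}
drop 3:a onto {2:y}
drop 4:z onto floor
drop 5:b onto {3:a}
drop 6:c onto {5:b}
drop 7:y onto {6:c}
ground layer = {0:y, 4:z}
drop-orders for the pieces not yet dropped (sum over which currently-grounded one goes next):
  1 to go: {4} 1  {7} 1
  2 to go: {4,7} 2  {6,7} 1
  3 to go: {4,6,7} 3  {5,6,7} 1
  4 to go: {3,5,6,7} 1  {4,5,6,7} 4
  5 to go: {2,3,5,6,7} 1  {3,4,5,6,7} 5
  6 to go: {1,2,3,5,6,7} 1  {2,3,4,5,6,7} 6
  if 0:y drops first: 7 orders
  if 4:z drops first: 1 orders
heap linearizations: 8

8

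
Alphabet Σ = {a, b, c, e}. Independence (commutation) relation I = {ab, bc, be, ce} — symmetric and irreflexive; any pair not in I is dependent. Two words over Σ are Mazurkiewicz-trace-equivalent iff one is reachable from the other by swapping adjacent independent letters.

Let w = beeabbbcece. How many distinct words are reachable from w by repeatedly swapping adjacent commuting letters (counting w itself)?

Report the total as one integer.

1980

0(b) covers ∅
1(e) covers ∅
2(e) covers 1:e
3(a) covers 2:e
4(b) covers 0:b
5(b) covers 4:b
6(b) covers 5:b
7(c) covers 3:a
8(e) covers 3:a
9(c) covers 7:c
10(e) covers 8:e
floor of heap: 0:b, 1:e
completions by unplaced set U, small U first (add the entries for U minus each lowest piece of U):
  |U|=1: {6}:1  {9}:1  {10}:1
  |U|=2: {5,6}:1  {6,9}:2  {6,10}:2  {7,9}:1  {8,10}:1  {9,10}:2
  |U|=3: {4,5,6}:1  {5,6,9}:3  {5,6,10}:3  {6,7,9}:3  {6,8,10}:3  {6,9,10}:6  {7,9,10}:3  {8,9,10}:3
  |U|=4: {0,4,5,6}:1  {4,5,6,9}:4  {4,5,6,10}:4  {5,6,7,9}:6  {5,6,8,10}:6  {5,6,9,10}:12  {6,7,9,10}:12  {6,8,9,10}:12  {7,8,9,10}:6
  |U|=5: {0,4,5,6,9}:5  {0,4,5,6,10}:5  {3,7,8,9,10}:6  {4,5,6,7,9}:10  {4,5,6,8,10}:10  {4,5,6,9,10}:20  {5,6,7,9,10}:30  {5,6,8,9,10}:30  {6,7,8,9,10}:30
  |U|=6: {0,4,5,6,7,9}:15  {0,4,5,6,8,10}:15  {0,4,5,6,9,10}:30  {2,3,7,8,9,10}:6  {3,6,7,8,9,10}:36  {4,5,6,7,9,10}:60  {4,5,6,8,9,10}:60  {5,6,7,8,9,10}:90
  |U|=7: {0,4,5,6,7,9,10}:105  {0,4,5,6,8,9,10}:105  {1,2,3,7,8,9,10}:6  {2,3,6,7,8,9,10}:42  {3,5,6,7,8,9,10}:126  {4,5,6,7,8,9,10}:210
  |U|=8: {0,4,5,6,7,8,9,10}:420  {1,2,3,6,7,8,9,10}:48  {2,3,5,6,7,8,9,10}:168  {3,4,5,6,7,8,9,10}:336
  |U|=9: {0,3,4,5,6,7,8,9,10}:756  {1,2,3,5,6,7,8,9,10}:216  {2,3,4,5,6,7,8,9,10}:504
  start at 0(b): 720
  start at 1(e): 1260
sum over floor = 1980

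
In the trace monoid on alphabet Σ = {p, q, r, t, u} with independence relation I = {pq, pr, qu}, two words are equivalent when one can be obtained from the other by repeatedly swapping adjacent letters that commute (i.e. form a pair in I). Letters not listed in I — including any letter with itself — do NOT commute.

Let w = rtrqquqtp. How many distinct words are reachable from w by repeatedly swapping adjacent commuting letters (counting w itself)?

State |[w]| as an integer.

4

#0=r has no predecessor
#1=t depends on [0:r]
#2=r depends on [1:t]
#3=q depends on [2:r]
#4=q depends on [3:q]
#5=u depends on [2:r]
#6=q depends on [4:q]
#7=t depends on [5:u, 6:q]
#8=p depends on [7:t]
sources: [0:r]
N(rest) = Σ N(rest − s) over sources s of rest; N(one piece) = 1:
  size 1 → [8]=1
  size 2 → [7,8]=1
  size 3 → [5,7,8]=1  [6,7,8]=1
  size 4 → [4,6,7,8]=1  [5,6,7,8]=2
  size 5 → [3,4,6,7,8]=1  [4,5,6,7,8]=3
  size 6 → [3,4,5,6,7,8]=4
  size 7 → [2,3,4,5,6,7,8]=4
  first=0(r) contributes 4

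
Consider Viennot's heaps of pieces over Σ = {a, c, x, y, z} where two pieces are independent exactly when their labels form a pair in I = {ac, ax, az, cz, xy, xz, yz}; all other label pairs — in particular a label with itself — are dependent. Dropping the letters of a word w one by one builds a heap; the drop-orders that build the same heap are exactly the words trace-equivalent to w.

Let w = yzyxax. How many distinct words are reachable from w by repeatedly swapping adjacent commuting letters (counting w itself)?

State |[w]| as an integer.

drop 0:y onto floor
drop 1:z onto floor
drop 2:y onto {0:y}
drop 3:x onto floor
drop 4:a onto {2:y}
drop 5:x onto {3:x}
ground layer = {0:y, 1:z, 3:x}
drop-orders for the pieces not yet dropped (sum over which currently-grounded one goes next):
  1 to go: {1} 1  {4} 1  {5} 1
  2 to go: {1,4} 2  {1,5} 2  {2,4} 1  {3,5} 1  {4,5} 2
  3 to go: {0,2,4} 1  {1,2,4} 3  {1,3,5} 3  {1,4,5} 6  {2,4,5} 3  {3,4,5} 3
  4 to go: {0,1,2,4} 4  {0,2,4,5} 4  {1,2,4,5} 12  {1,3,4,5} 12  {2,3,4,5} 6
  if 0:y drops first: 30 orders
  if 1:z drops first: 10 orders
  if 3:x drops first: 20 orders
heap linearizations: 60

60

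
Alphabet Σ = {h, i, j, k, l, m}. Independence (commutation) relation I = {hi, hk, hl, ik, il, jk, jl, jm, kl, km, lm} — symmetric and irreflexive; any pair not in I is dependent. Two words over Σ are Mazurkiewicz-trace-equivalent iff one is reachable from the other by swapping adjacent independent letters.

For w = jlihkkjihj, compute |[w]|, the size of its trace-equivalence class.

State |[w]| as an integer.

#0=j has no predecessor
#1=l has no predecessor
#2=i depends on [0:j]
#3=h depends on [0:j]
#4=k has no predecessor
#5=k depends on [4:k]
#6=j depends on [2:i, 3:h]
#7=i depends on [6:j]
#8=h depends on [6:j]
#9=j depends on [7:i, 8:h]
sources: [0:j, 1:l, 4:k]
N(rest) = Σ N(rest − s) over sources s of rest; N(one piece) = 1:
  size 1 → [1]=1  [5]=1  [9]=1
  size 2 → [1,5]=2  [1,9]=2  [4,5]=1  [5,9]=2  [7,9]=1  [8,9]=1
  size 3 → [1,4,5]=3  [1,5,9]=6  [1,7,9]=3  [1,8,9]=3  [4,5,9]=3  [5,7,9]=3  [5,8,9]=3  [7,8,9]=2
  size 4 → [1,4,5,9]=12  [1,5,7,9]=12  [1,5,8,9]=12  [1,7,8,9]=8  [4,5,7,9]=6  [4,5,8,9]=6  [5,7,8,9]=8  [6,7,8,9]=2
  size 5 → [1,4,5,7,9]=30  [1,4,5,8,9]=30  [1,5,7,8,9]=40  [1,6,7,8,9]=10  [2,6,7,8,9]=2  [3,6,7,8,9]=2  [4,5,7,8,9]=20  [5,6,7,8,9]=10
  size 6 → [1,2,6,7,8,9]=12  [1,3,6,7,8,9]=12  [1,4,5,7,8,9]=120  [1,5,6,7,8,9]=60  [2,3,6,7,8,9]=4  [2,5,6,7,8,9]=12  [3,5,6,7,8,9]=12  [4,5,6,7,8,9]=30
  size 7 → [0,2,3,6,7,8,9]=4  [1,2,3,6,7,8,9]=28  [1,2,5,6,7,8,9]=84  [1,3,5,6,7,8,9]=84  [1,4,5,6,7,8,9]=210  [2,3,5,6,7,8,9]=28  [2,4,5,6,7,8,9]=42  [3,4,5,6,7,8,9]=42
  size 8 → [0,1,2,3,6,7,8,9]=32  [0,2,3,5,6,7,8,9]=32  [1,2,3,5,6,7,8,9]=224  [1,2,4,5,6,7,8,9]=336  [1,3,4,5,6,7,8,9]=336  [2,3,4,5,6,7,8,9]=112
  first=0(j) contributes 1008
  first=1(l) contributes 144
  first=4(k) contributes 288
|[w]| = 1440

1440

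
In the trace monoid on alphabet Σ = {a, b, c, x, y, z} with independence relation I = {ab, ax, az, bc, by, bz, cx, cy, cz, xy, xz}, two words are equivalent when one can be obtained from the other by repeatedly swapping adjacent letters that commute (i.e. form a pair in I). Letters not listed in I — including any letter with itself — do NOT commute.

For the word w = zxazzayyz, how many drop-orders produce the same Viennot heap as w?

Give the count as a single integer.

90

drop 0:z onto floor
drop 1:x onto floor
drop 2:a onto floor
drop 3:z onto {0:z}
drop 4:z onto {3:z}
drop 5:a onto {2:a}
drop 6:y onto {4:z, 5:a}
drop 7:y onto {6:y}
drop 8:z onto {7:y}
ground layer = {0:z, 1:x, 2:a}
drop-orders for the pieces not yet dropped (sum over which currently-grounded one goes next):
  1 to go: {1} 1  {8} 1
  2 to go: {1,8} 2  {7,8} 1
  3 to go: {1,7,8} 3  {6,7,8} 1
  4 to go: {1,6,7,8} 4  {4,6,7,8} 1  {5,6,7,8} 1
  5 to go: {1,4,6,7,8} 5  {1,5,6,7,8} 5  {2,5,6,7,8} 1  {3,4,6,7,8} 1  {4,5,6,7,8} 2
  6 to go: {0,3,4,6,7,8} 1  {1,2,5,6,7,8} 6  {1,3,4,6,7,8} 6  {1,4,5,6,7,8} 12  {2,4,5,6,7,8} 3  {3,4,5,6,7,8} 3
  7 to go: {0,1,3,4,6,7,8} 7  {0,3,4,5,6,7,8} 4  {1,2,4,5,6,7,8} 21  {1,3,4,5,6,7,8} 21  {2,3,4,5,6,7,8} 6
  if 0:z drops first: 48 orders
  if 1:x drops first: 10 orders
  if 2:a drops first: 32 orders
heap linearizations: 90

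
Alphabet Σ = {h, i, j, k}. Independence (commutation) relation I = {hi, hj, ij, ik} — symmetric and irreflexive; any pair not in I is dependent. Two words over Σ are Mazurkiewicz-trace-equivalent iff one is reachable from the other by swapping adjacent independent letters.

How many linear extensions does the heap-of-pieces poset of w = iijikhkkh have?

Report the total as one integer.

84

0(i) covers ∅
1(i) covers 0:i
2(j) covers ∅
3(i) covers 1:i
4(k) covers 2:j
5(h) covers 4:k
6(k) covers 5:h
7(k) covers 6:k
8(h) covers 7:k
floor of heap: 0:i, 2:j
completions by unplaced set U, small U first (add the entries for U minus each lowest piece of U):
  |U|=1: {3}:1  {8}:1
  |U|=2: {1,3}:1  {3,8}:2  {7,8}:1
  |U|=3: {0,1,3}:1  {1,3,8}:3  {3,7,8}:3  {6,7,8}:1
  |U|=4: {0,1,3,8}:4  {1,3,7,8}:6  {3,6,7,8}:4  {5,6,7,8}:1
  |U|=5: {0,1,3,7,8}:10  {1,3,6,7,8}:10  {3,5,6,7,8}:5  {4,5,6,7,8}:1
  |U|=6: {0,1,3,6,7,8}:20  {1,3,5,6,7,8}:15  {2,4,5,6,7,8}:1  {3,4,5,6,7,8}:6
  |U|=7: {0,1,3,5,6,7,8}:35  {1,3,4,5,6,7,8}:21  {2,3,4,5,6,7,8}:7
  start at 0(i): 28
  start at 2(j): 56
sum over floor = 84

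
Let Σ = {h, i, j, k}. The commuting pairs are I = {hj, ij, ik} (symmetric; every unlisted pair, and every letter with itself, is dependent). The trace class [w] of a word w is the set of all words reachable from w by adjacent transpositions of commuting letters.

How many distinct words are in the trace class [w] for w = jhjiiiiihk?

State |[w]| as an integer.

36

drop 0:j onto floor
drop 1:h onto floor
drop 2:j onto {0:j}
drop 3:i onto {1:h}
drop 4:i onto {3:i}
drop 5:i onto {4:i}
drop 6:i onto {5:i}
drop 7:i onto {6:i}
drop 8:h onto {7:i}
drop 9:k onto {2:j, 8:h}
ground layer = {0:j, 1:h}
drop-orders for the pieces not yet dropped (sum over which currently-grounded one goes next):
  1 to go: {9} 1
  2 to go: {2,9} 1  {8,9} 1
  3 to go: {0,2,9} 1  {2,8,9} 2  {7,8,9} 1
  4 to go: {0,2,8,9} 3  {2,7,8,9} 3  {6,7,8,9} 1
  5 to go: {0,2,7,8,9} 6  {2,6,7,8,9} 4  {5,6,7,8,9} 1
  6 to go: {0,2,6,7,8,9} 10  {2,5,6,7,8,9} 5  {4,5,6,7,8,9} 1
  7 to go: {0,2,5,6,7,8,9} 15  {2,4,5,6,7,8,9} 6  {3,4,5,6,7,8,9} 1
  8 to go: {0,2,4,5,6,7,8,9} 21  {1,3,4,5,6,7,8,9} 1  {2,3,4,5,6,7,8,9} 7
  if 0:j drops first: 8 orders
  if 1:h drops first: 28 orders
heap linearizations: 36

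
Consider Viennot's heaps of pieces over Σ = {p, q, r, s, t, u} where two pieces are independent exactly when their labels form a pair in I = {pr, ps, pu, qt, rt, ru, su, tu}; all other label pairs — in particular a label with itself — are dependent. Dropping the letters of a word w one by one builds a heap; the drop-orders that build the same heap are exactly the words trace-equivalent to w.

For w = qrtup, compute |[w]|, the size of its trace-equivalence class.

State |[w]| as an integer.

18

piece 0:q — minimal
piece 1:r rests on {0:q}
piece 2:t — minimal
piece 3:u rests on {0:q}
piece 4:p rests on {0:q, 2:t}
minimal pieces: {0:q, 2:t}
ways to finish when only these pieces remain (= sum over removing one remaining piece with nothing left below it):
  1 left: {1}→1  {3}→1  {4}→1
  2 left: {1,3}→2  {1,4}→2  {2,4}→1  {3,4}→2
  3 left: {1,2,4}→3  {1,3,4}→6  {2,3,4}→3
  placing 0:q first → 12 extensions
  placing 2:t first → 6 extensions
total linear extensions = 18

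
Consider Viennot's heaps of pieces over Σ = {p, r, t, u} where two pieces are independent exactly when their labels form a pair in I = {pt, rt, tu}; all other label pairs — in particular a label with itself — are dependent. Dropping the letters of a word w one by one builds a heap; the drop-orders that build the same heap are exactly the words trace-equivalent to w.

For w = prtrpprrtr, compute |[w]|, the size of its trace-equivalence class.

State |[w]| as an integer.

45

#0=p has no predecessor
#1=r depends on [0:p]
#2=t has no predecessor
#3=r depends on [1:r]
#4=p depends on [3:r]
#5=p depends on [4:p]
#6=r depends on [5:p]
#7=r depends on [6:r]
#8=t depends on [2:t]
#9=r depends on [7:r]
sources: [0:p, 2:t]
N(rest) = Σ N(rest − s) over sources s of rest; N(one piece) = 1:
  size 1 → [8]=1  [9]=1
  size 2 → [2,8]=1  [7,9]=1  [8,9]=2
  size 3 → [2,8,9]=3  [6,7,9]=1  [7,8,9]=3
  size 4 → [2,7,8,9]=6  [5,6,7,9]=1  [6,7,8,9]=4
  size 5 → [2,6,7,8,9]=10  [4,5,6,7,9]=1  [5,6,7,8,9]=5
  size 6 → [2,5,6,7,8,9]=15  [3,4,5,6,7,9]=1  [4,5,6,7,8,9]=6
  size 7 → [1,3,4,5,6,7,9]=1  [2,4,5,6,7,8,9]=21  [3,4,5,6,7,8,9]=7
  size 8 → [0,1,3,4,5,6,7,9]=1  [1,3,4,5,6,7,8,9]=8  [2,3,4,5,6,7,8,9]=28
  first=0(p) contributes 36
  first=2(t) contributes 9
|[w]| = 45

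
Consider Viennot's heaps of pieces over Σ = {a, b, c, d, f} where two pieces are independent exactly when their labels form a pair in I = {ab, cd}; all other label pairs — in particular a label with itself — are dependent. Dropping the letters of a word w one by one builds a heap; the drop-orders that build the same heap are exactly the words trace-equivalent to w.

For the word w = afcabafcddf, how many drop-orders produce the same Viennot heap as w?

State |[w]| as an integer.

9

0(a) covers ∅
1(f) covers 0:a
2(c) covers 1:f
3(a) covers 2:c
4(b) covers 2:c
5(a) covers 3:a
6(f) covers 4:b, 5:a
7(c) covers 6:f
8(d) covers 6:f
9(d) covers 8:d
10(f) covers 7:c, 9:d
floor of heap: 0:a
completions by unplaced set U, small U first (add the entries for U minus each lowest piece of U):
  |U|=1: {10}:1
  |U|=2: {7,10}:1  {9,10}:1
  |U|=3: {7,9,10}:2  {8,9,10}:1
  |U|=4: {7,8,9,10}:3
  |U|=5: {6,7,8,9,10}:3
  |U|=6: {4,6,7,8,9,10}:3  {5,6,7,8,9,10}:3
  |U|=7: {3,5,6,7,8,9,10}:3  {4,5,6,7,8,9,10}:6
  |U|=8: {3,4,5,6,7,8,9,10}:9
  |U|=9: {2,3,4,5,6,7,8,9,10}:9
  start at 0(a): 9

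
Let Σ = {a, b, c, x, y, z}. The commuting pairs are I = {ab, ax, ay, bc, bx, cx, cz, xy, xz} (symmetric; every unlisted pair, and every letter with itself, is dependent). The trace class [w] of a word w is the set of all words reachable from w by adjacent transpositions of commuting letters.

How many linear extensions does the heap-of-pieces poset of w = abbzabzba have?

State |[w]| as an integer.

drop 0:a onto floor
drop 1:b onto floor
drop 2:b onto {1:b}
drop 3:z onto {0:a, 2:b}
drop 4:a onto {3:z}
drop 5:b onto {3:z}
drop 6:z onto {4:a, 5:b}
drop 7:b onto {6:z}
drop 8:a onto {6:z}
ground layer = {0:a, 1:b}
drop-orders for the pieces not yet dropped (sum over which currently-grounded one goes next):
  1 to go: {7} 1  {8} 1
  2 to go: {7,8} 2
  3 to go: {6,7,8} 2
  4 to go: {4,6,7,8} 2  {5,6,7,8} 2
  5 to go: {4,5,6,7,8} 4
  6 to go: {3,4,5,6,7,8} 4
  7 to go: {0,3,4,5,6,7,8} 4  {2,3,4,5,6,7,8} 4
  if 0:a drops first: 4 orders
  if 1:b drops first: 8 orders
heap linearizations: 12

12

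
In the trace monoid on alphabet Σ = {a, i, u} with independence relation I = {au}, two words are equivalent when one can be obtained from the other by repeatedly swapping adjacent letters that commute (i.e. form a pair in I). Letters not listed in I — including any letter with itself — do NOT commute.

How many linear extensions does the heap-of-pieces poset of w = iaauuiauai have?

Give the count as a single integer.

drop 0:i onto floor
drop 1:a onto {0:i}
drop 2:a onto {1:a}
drop 3:u onto {0:i}
drop 4:u onto {3:u}
drop 5:i onto {2:a, 4:u}
drop 6:a onto {5:i}
drop 7:u onto {5:i}
drop 8:a onto {6:a}
drop 9:i onto {7:u, 8:a}
ground layer = {0:i}
drop-orders for the pieces not yet dropped (sum over which currently-grounded one goes next):
  1 to go: {9} 1
  2 to go: {7,9} 1  {8,9} 1
  3 to go: {6,8,9} 1  {7,8,9} 2
  4 to go: {6,7,8,9} 3
  5 to go: {5,6,7,8,9} 3
  6 to go: {2,5,6,7,8,9} 3  {4,5,6,7,8,9} 3
  7 to go: {1,2,5,6,7,8,9} 3  {2,4,5,6,7,8,9} 6  {3,4,5,6,7,8,9} 3
  8 to go: {1,2,4,5,6,7,8,9} 9  {2,3,4,5,6,7,8,9} 9
  if 0:i drops first: 18 orders

18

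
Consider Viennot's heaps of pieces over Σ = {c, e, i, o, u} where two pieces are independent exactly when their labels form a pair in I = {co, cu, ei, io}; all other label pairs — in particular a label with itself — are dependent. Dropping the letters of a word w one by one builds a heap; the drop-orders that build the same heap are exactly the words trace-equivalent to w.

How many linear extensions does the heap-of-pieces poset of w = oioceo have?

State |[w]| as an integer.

6

piece 0:o — minimal
piece 1:i — minimal
piece 2:o rests on {0:o}
piece 3:c rests on {1:i}
piece 4:e rests on {2:o, 3:c}
piece 5:o rests on {4:e}
minimal pieces: {0:o, 1:i}
ways to finish when only these pieces remain (= sum over removing one remaining piece with nothing left below it):
  1 left: {5}→1
  2 left: {4,5}→1
  3 left: {2,4,5}→1  {3,4,5}→1
  4 left: {0,2,4,5}→1  {1,3,4,5}→1  {2,3,4,5}→2
  placing 0:o first → 3 extensions
  placing 1:i first → 3 extensions
total linear extensions = 6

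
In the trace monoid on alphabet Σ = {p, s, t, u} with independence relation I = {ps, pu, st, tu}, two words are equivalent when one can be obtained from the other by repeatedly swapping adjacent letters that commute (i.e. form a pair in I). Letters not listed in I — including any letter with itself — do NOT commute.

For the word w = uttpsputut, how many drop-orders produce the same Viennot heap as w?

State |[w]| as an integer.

210

piece 0:u — minimal
piece 1:t — minimal
piece 2:t rests on {1:t}
piece 3:p rests on {2:t}
piece 4:s rests on {0:u}
piece 5:p rests on {3:p}
piece 6:u rests on {4:s}
piece 7:t rests on {5:p}
piece 8:u rests on {6:u}
piece 9:t rests on {7:t}
minimal pieces: {0:u, 1:t}
ways to finish when only these pieces remain (= sum over removing one remaining piece with nothing left below it):
  1 left: {8}→1  {9}→1
  2 left: {6,8}→1  {7,9}→1  {8,9}→2
  3 left: {4,6,8}→1  {5,7,9}→1  {6,8,9}→3  {7,8,9}→3
  4 left: {0,4,6,8}→1  {3,5,7,9}→1  {4,6,8,9}→4  {5,7,8,9}→4  {6,7,8,9}→6
  5 left: {0,4,6,8,9}→5  {2,3,5,7,9}→1  {3,5,7,8,9}→5  {4,6,7,8,9}→10  {5,6,7,8,9}→10
  6 left: {0,4,6,7,8,9}→15  {1,2,3,5,7,9}→1  {2,3,5,7,8,9}→6  {3,5,6,7,8,9}→15  {4,5,6,7,8,9}→20
  7 left: {0,4,5,6,7,8,9}→35  {1,2,3,5,7,8,9}→7  {2,3,5,6,7,8,9}→21  {3,4,5,6,7,8,9}→35
  8 left: {0,3,4,5,6,7,8,9}→70  {1,2,3,5,6,7,8,9}→28  {2,3,4,5,6,7,8,9}→56
  placing 0:u first → 84 extensions
  placing 1:t first → 126 extensions
total linear extensions = 210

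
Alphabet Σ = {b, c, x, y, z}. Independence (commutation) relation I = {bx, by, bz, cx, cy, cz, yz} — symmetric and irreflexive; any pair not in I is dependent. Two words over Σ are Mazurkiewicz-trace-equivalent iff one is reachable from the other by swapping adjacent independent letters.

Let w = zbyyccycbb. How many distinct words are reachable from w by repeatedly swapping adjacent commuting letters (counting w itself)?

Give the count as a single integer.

840

0(z) covers ∅
1(b) covers ∅
2(y) covers ∅
3(y) covers 2:y
4(c) covers 1:b
5(c) covers 4:c
6(y) covers 3:y
7(c) covers 5:c
8(b) covers 7:c
9(b) covers 8:b
floor of heap: 0:z, 1:b, 2:y
completions by unplaced set U, small U first (add the entries for U minus each lowest piece of U):
  |U|=1: {0}:1  {6}:1  {9}:1
  |U|=2: {0,6}:2  {0,9}:2  {3,6}:1  {6,9}:2  {8,9}:1
  |U|=3: {0,3,6}:3  {0,6,9}:6  {0,8,9}:3  {2,3,6}:1  {3,6,9}:3  {6,8,9}:3  {7,8,9}:1
  |U|=4: {0,2,3,6}:4  {0,3,6,9}:12  {0,6,8,9}:12  {0,7,8,9}:4  {2,3,6,9}:4  {3,6,8,9}:6  {5,7,8,9}:1  {6,7,8,9}:4
  |U|=5: {0,2,3,6,9}:20  {0,3,6,8,9}:30  {0,5,7,8,9}:5  {0,6,7,8,9}:20  {2,3,6,8,9}:10  {3,6,7,8,9}:10  {4,5,7,8,9}:1  {5,6,7,8,9}:5
  |U|=6: {0,2,3,6,8,9}:60  {0,3,6,7,8,9}:60  {0,4,5,7,8,9}:6  {0,5,6,7,8,9}:30  {1,4,5,7,8,9}:1  {2,3,6,7,8,9}:20  {3,5,6,7,8,9}:15  {4,5,6,7,8,9}:6
  |U|=7: {0,1,4,5,7,8,9}:7  {0,2,3,6,7,8,9}:140  {0,3,5,6,7,8,9}:105  {0,4,5,6,7,8,9}:42  {1,4,5,6,7,8,9}:7  {2,3,5,6,7,8,9}:35  {3,4,5,6,7,8,9}:21
  |U|=8: {0,1,4,5,6,7,8,9}:56  {0,2,3,5,6,7,8,9}:280  {0,3,4,5,6,7,8,9}:168  {1,3,4,5,6,7,8,9}:28  {2,3,4,5,6,7,8,9}:56
  start at 0(z): 84
  start at 1(b): 504
  start at 2(y): 252
sum over floor = 840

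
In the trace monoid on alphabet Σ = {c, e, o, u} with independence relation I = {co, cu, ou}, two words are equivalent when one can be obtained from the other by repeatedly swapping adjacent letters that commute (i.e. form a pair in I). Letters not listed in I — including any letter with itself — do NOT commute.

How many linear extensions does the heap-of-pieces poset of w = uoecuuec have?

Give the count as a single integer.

drop 0:u onto floor
drop 1:o onto floor
drop 2:e onto {0:u, 1:o}
drop 3:c onto {2:e}
drop 4:u onto {2:e}
drop 5:u onto {4:u}
drop 6:e onto {3:c, 5:u}
drop 7:c onto {6:e}
ground layer = {0:u, 1:o}
drop-orders for the pieces not yet dropped (sum over which currently-grounded one goes next):
  1 to go: {7} 1
  2 to go: {6,7} 1
  3 to go: {3,6,7} 1  {5,6,7} 1
  4 to go: {3,5,6,7} 2  {4,5,6,7} 1
  5 to go: {3,4,5,6,7} 3
  6 to go: {2,3,4,5,6,7} 3
  if 0:u drops first: 3 orders
  if 1:o drops first: 3 orders
heap linearizations: 6

6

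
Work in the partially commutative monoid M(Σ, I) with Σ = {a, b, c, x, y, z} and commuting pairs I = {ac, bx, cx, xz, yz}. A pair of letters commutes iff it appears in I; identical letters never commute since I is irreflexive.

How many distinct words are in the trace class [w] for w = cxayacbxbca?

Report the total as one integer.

48

#0=c has no predecessor
#1=x has no predecessor
#2=a depends on [1:x]
#3=y depends on [0:c, 2:a]
#4=a depends on [3:y]
#5=c depends on [3:y]
#6=b depends on [4:a, 5:c]
#7=x depends on [4:a]
#8=b depends on [6:b]
#9=c depends on [8:b]
#10=a depends on [7:x, 8:b]
sources: [0:c, 1:x]
N(rest) = Σ N(rest − s) over sources s of rest; N(one piece) = 1:
  size 1 → [9]=1  [10]=1
  size 2 → [7,10]=1  [9,10]=2
  size 3 → [7,9,10]=3  [8,9,10]=2
  size 4 → [6,8,9,10]=2  [7,8,9,10]=5
  size 5 → [5,6,8,9,10]=2  [6,7,8,9,10]=7
  size 6 → [4,6,7,8,9,10]=7  [5,6,7,8,9,10]=9
  size 7 → [4,5,6,7,8,9,10]=16
  size 8 → [3,4,5,6,7,8,9,10]=16
  size 9 → [0,3,4,5,6,7,8,9,10]=16  [2,3,4,5,6,7,8,9,10]=16
  first=0(c) contributes 16
  first=1(x) contributes 32
|[w]| = 48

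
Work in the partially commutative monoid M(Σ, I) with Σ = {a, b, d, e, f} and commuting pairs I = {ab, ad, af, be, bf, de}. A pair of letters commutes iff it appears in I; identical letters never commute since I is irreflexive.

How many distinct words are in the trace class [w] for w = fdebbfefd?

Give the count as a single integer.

drop 0:f onto floor
drop 1:d onto {0:f}
drop 2:e onto {0:f}
drop 3:b onto {1:d}
drop 4:b onto {3:b}
drop 5:f onto {1:d, 2:e}
drop 6:e onto {5:f}
drop 7:f onto {6:e}
drop 8:d onto {4:b, 7:f}
ground layer = {0:f}
drop-orders for the pieces not yet dropped (sum over which currently-grounded one goes next):
  1 to go: {8} 1
  2 to go: {4,8} 1  {7,8} 1
  3 to go: {3,4,8} 1  {4,7,8} 2  {6,7,8} 1
  4 to go: {3,4,7,8} 3  {4,6,7,8} 3  {5,6,7,8} 1
  5 to go: {2,5,6,7,8} 1  {3,4,6,7,8} 6  {4,5,6,7,8} 4
  6 to go: {2,4,5,6,7,8} 5  {3,4,5,6,7,8} 10
  7 to go: {1,3,4,5,6,7,8} 10  {2,3,4,5,6,7,8} 15
  if 0:f drops first: 25 orders

25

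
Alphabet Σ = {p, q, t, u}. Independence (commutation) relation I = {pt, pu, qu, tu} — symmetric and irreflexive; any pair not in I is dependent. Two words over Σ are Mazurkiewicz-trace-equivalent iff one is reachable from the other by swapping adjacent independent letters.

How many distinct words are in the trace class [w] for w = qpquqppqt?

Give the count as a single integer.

9

piece 0:q — minimal
piece 1:p rests on {0:q}
piece 2:q rests on {1:p}
piece 3:u — minimal
piece 4:q rests on {2:q}
piece 5:p rests on {4:q}
piece 6:p rests on {5:p}
piece 7:q rests on {6:p}
piece 8:t rests on {7:q}
minimal pieces: {0:q, 3:u}
ways to finish when only these pieces remain (= sum over removing one remaining piece with nothing left below it):
  1 left: {3}→1  {8}→1
  2 left: {3,8}→2  {7,8}→1
  3 left: {3,7,8}→3  {6,7,8}→1
  4 left: {3,6,7,8}→4  {5,6,7,8}→1
  5 left: {3,5,6,7,8}→5  {4,5,6,7,8}→1
  6 left: {2,4,5,6,7,8}→1  {3,4,5,6,7,8}→6
  7 left: {1,2,4,5,6,7,8}→1  {2,3,4,5,6,7,8}→7
  placing 0:q first → 8 extensions
  placing 3:u first → 1 extensions
total linear extensions = 9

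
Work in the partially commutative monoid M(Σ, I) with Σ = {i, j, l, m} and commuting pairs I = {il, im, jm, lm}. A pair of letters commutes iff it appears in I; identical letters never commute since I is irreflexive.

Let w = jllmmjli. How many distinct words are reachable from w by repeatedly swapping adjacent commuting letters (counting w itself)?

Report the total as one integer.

drop 0:j onto floor
drop 1:l onto {0:j}
drop 2:l onto {1:l}
drop 3:m onto floor
drop 4:m onto {3:m}
drop 5:j onto {2:l}
drop 6:l onto {5:j}
drop 7:i onto {5:j}
ground layer = {0:j, 3:m}
drop-orders for the pieces not yet dropped (sum over which currently-grounded one goes next):
  1 to go: {4} 1  {6} 1  {7} 1
  2 to go: {3,4} 1  {4,6} 2  {4,7} 2  {6,7} 2
  3 to go: {3,4,6} 3  {3,4,7} 3  {4,6,7} 6  {5,6,7} 2
  4 to go: {2,5,6,7} 2  {3,4,6,7} 12  {4,5,6,7} 8
  5 to go: {1,2,5,6,7} 2  {2,4,5,6,7} 10  {3,4,5,6,7} 20
  6 to go: {0,1,2,5,6,7} 2  {1,2,4,5,6,7} 12  {2,3,4,5,6,7} 30
  if 0:j drops first: 42 orders
  if 3:m drops first: 14 orders
heap linearizations: 56

56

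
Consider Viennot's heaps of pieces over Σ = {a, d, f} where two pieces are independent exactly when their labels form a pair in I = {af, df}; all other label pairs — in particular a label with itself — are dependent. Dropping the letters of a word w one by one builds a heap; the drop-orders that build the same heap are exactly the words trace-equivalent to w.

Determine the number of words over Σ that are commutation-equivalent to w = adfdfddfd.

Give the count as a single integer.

84

#0=a has no predecessor
#1=d depends on [0:a]
#2=f has no predecessor
#3=d depends on [1:d]
#4=f depends on [2:f]
#5=d depends on [3:d]
#6=d depends on [5:d]
#7=f depends on [4:f]
#8=d depends on [6:d]
sources: [0:a, 2:f]
N(rest) = Σ N(rest − s) over sources s of rest; N(one piece) = 1:
  size 1 → [7]=1  [8]=1
  size 2 → [4,7]=1  [6,8]=1  [7,8]=2
  size 3 → [2,4,7]=1  [4,7,8]=3  [5,6,8]=1  [6,7,8]=3
  size 4 → [2,4,7,8]=4  [3,5,6,8]=1  [4,6,7,8]=6  [5,6,7,8]=4
  size 5 → [1,3,5,6,8]=1  [2,4,6,7,8]=10  [3,5,6,7,8]=5  [4,5,6,7,8]=10
  size 6 → [0,1,3,5,6,8]=1  [1,3,5,6,7,8]=6  [2,4,5,6,7,8]=20  [3,4,5,6,7,8]=15
  size 7 → [0,1,3,5,6,7,8]=7  [1,3,4,5,6,7,8]=21  [2,3,4,5,6,7,8]=35
  first=0(a) contributes 56
  first=2(f) contributes 28
|[w]| = 84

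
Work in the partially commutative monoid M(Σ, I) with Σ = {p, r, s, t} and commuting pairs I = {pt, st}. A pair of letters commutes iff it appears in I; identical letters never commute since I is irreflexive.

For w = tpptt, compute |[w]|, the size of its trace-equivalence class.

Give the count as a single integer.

10

drop 0:t onto floor
drop 1:p onto floor
drop 2:p onto {1:p}
drop 3:t onto {0:t}
drop 4:t onto {3:t}
ground layer = {0:t, 1:p}
drop-orders for the pieces not yet dropped (sum over which currently-grounded one goes next):
  1 to go: {2} 1  {4} 1
  2 to go: {1,2} 1  {2,4} 2  {3,4} 1
  3 to go: {0,3,4} 1  {1,2,4} 3  {2,3,4} 3
  if 0:t drops first: 6 orders
  if 1:p drops first: 4 orders
heap linearizations: 10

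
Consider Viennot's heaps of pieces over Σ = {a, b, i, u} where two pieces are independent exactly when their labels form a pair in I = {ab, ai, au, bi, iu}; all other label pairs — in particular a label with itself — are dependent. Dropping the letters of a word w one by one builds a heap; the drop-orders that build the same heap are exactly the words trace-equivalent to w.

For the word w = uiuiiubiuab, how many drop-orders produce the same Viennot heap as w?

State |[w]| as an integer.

2310

drop 0:u onto floor
drop 1:i onto floor
drop 2:u onto {0:u}
drop 3:i onto {1:i}
drop 4:i onto {3:i}
drop 5:u onto {2:u}
drop 6:b onto {5:u}
drop 7:i onto {4:i}
drop 8:u onto {6:b}
drop 9:a onto floor
drop 10:b onto {8:u}
ground layer = {0:u, 1:i, 9:a}
drop-orders for the pieces not yet dropped (sum over which currently-grounded one goes next):
  1 to go: {7} 1  {9} 1  {10} 1
  2 to go: {4,7} 1  {7,9} 2  {7,10} 2  {8,10} 1  {9,10} 2
  3 to go: {3,4,7} 1  {4,7,9} 3  {4,7,10} 3  {6,8,10} 1  {7,8,10} 3  {7,9,10} 6  {8,9,10} 3
  4 to go: {1,3,4,7} 1  {3,4,7,9} 4  {3,4,7,10} 4  {4,7,8,10} 6  {4,7,9,10} 12  {5,6,8,10} 1  {6,7,8,10} 4  {6,8,9,10} 4  {7,8,9,10} 12
  5 to go: {1,3,4,7,9} 5  {1,3,4,7,10} 5  {2,5,6,8,10} 1  {3,4,7,8,10} 10  {3,4,7,9,10} 20  {4,6,7,8,10} 10  {4,7,8,9,10} 30  {5,6,7,8,10} 5  {5,6,8,9,10} 5  {6,7,8,9,10} 20
  6 to go: {0,2,5,6,8,10} 1  {1,3,4,7,8,10} 15  {1,3,4,7,9,10} 30  {2,5,6,7,8,10} 6  {2,5,6,8,9,10} 6  {3,4,6,7,8,10} 20  {3,4,7,8,9,10} 60  {4,5,6,7,8,10} 15  {4,6,7,8,9,10} 60  {5,6,7,8,9,10} 30
  7 to go: {0,2,5,6,7,8,10} 7  {0,2,5,6,8,9,10} 7  {1,3,4,6,7,8,10} 35  {1,3,4,7,8,9,10} 105  {2,4,5,6,7,8,10} 21  {2,5,6,7,8,9,10} 42  {3,4,5,6,7,8,10} 35  {3,4,6,7,8,9,10} 140  {4,5,6,7,8,9,10} 105
  8 to go: {0,2,4,5,6,7,8,10} 28  {0,2,5,6,7,8,9,10} 56  {1,3,4,5,6,7,8,10} 70  {1,3,4,6,7,8,9,10} 280  {2,3,4,5,6,7,8,10} 56  {2,4,5,6,7,8,9,10} 168  {3,4,5,6,7,8,9,10} 280
  9 to go: {0,2,3,4,5,6,7,8,10} 84  {0,2,4,5,6,7,8,9,10} 252  {1,2,3,4,5,6,7,8,10} 126  {1,3,4,5,6,7,8,9,10} 630  {2,3,4,5,6,7,8,9,10} 504
  if 0:u drops first: 1260 orders
  if 1:i drops first: 840 orders
  if 9:a drops first: 210 orders
heap linearizations: 2310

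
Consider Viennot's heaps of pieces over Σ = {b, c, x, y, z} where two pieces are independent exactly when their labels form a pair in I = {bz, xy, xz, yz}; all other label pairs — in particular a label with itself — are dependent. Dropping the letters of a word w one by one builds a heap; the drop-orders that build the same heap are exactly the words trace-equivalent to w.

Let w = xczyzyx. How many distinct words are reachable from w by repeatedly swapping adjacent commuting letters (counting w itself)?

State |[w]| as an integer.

piece 0:x — minimal
piece 1:c rests on {0:x}
piece 2:z rests on {1:c}
piece 3:y rests on {1:c}
piece 4:z rests on {2:z}
piece 5:y rests on {3:y}
piece 6:x rests on {1:c}
minimal pieces: {0:x}
ways to finish when only these pieces remain (= sum over removing one remaining piece with nothing left below it):
  1 left: {4}→1  {5}→1  {6}→1
  2 left: {2,4}→1  {3,5}→1  {4,5}→2  {4,6}→2  {5,6}→2
  3 left: {2,4,5}→3  {2,4,6}→3  {3,4,5}→3  {3,5,6}→3  {4,5,6}→6
  4 left: {2,3,4,5}→6  {2,4,5,6}→12  {3,4,5,6}→12
  5 left: {2,3,4,5,6}→30
  placing 0:x first → 30 extensions

30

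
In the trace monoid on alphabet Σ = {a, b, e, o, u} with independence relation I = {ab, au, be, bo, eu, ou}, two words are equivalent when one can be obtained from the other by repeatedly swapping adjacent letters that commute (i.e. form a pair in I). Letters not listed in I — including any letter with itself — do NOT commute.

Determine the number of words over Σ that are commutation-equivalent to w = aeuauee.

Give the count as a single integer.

drop 0:a onto floor
drop 1:e onto {0:a}
drop 2:u onto floor
drop 3:a onto {1:e}
drop 4:u onto {2:u}
drop 5:e onto {3:a}
drop 6:e onto {5:e}
ground layer = {0:a, 2:u}
drop-orders for the pieces not yet dropped (sum over which currently-grounded one goes next):
  1 to go: {4} 1  {6} 1
  2 to go: {2,4} 1  {4,6} 2  {5,6} 1
  3 to go: {2,4,6} 3  {3,5,6} 1  {4,5,6} 3
  4 to go: {1,3,5,6} 1  {2,4,5,6} 6  {3,4,5,6} 4
  5 to go: {0,1,3,5,6} 1  {1,3,4,5,6} 5  {2,3,4,5,6} 10
  if 0:a drops first: 15 orders
  if 2:u drops first: 6 orders
heap linearizations: 21

21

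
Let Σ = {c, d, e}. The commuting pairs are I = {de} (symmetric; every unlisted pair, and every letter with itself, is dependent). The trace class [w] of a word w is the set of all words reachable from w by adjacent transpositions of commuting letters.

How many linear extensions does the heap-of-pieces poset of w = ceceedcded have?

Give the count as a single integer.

#0=c has no predecessor
#1=e depends on [0:c]
#2=c depends on [1:e]
#3=e depends on [2:c]
#4=e depends on [3:e]
#5=d depends on [2:c]
#6=c depends on [4:e, 5:d]
#7=d depends on [6:c]
#8=e depends on [6:c]
#9=d depends on [7:d]
sources: [0:c]
N(rest) = Σ N(rest − s) over sources s of rest; N(one piece) = 1:
  size 1 → [8]=1  [9]=1
  size 2 → [7,9]=1  [8,9]=2
  size 3 → [7,8,9]=3
  size 4 → [6,7,8,9]=3
  size 5 → [4,6,7,8,9]=3  [5,6,7,8,9]=3
  size 6 → [3,4,6,7,8,9]=3  [4,5,6,7,8,9]=6
  size 7 → [3,4,5,6,7,8,9]=9
  size 8 → [2,3,4,5,6,7,8,9]=9
  first=0(c) contributes 9

9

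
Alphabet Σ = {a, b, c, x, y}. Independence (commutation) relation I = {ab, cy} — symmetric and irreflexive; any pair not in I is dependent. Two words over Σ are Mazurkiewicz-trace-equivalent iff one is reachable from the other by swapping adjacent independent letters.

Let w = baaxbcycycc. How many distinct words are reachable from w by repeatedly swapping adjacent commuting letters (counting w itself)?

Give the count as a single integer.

45

#0=b has no predecessor
#1=a has no predecessor
#2=a depends on [1:a]
#3=x depends on [0:b, 2:a]
#4=b depends on [3:x]
#5=c depends on [4:b]
#6=y depends on [4:b]
#7=c depends on [5:c]
#8=y depends on [6:y]
#9=c depends on [7:c]
#10=c depends on [9:c]
sources: [0:b, 1:a]
N(rest) = Σ N(rest − s) over sources s of rest; N(one piece) = 1:
  size 1 → [8]=1  [10]=1
  size 2 → [6,8]=1  [8,10]=2  [9,10]=1
  size 3 → [6,8,10]=3  [7,9,10]=1  [8,9,10]=3
  size 4 → [5,7,9,10]=1  [6,8,9,10]=6  [7,8,9,10]=4
  size 5 → [5,7,8,9,10]=5  [6,7,8,9,10]=10
  size 6 → [5,6,7,8,9,10]=15
  size 7 → [4,5,6,7,8,9,10]=15
  size 8 → [3,4,5,6,7,8,9,10]=15
  size 9 → [0,3,4,5,6,7,8,9,10]=15  [2,3,4,5,6,7,8,9,10]=15
  first=0(b) contributes 15
  first=1(a) contributes 30
|[w]| = 45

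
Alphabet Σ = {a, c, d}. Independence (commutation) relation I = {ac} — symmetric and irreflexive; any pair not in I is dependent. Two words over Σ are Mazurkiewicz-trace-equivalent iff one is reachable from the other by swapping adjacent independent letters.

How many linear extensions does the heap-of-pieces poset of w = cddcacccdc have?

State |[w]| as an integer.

0(c) covers ∅
1(d) covers 0:c
2(d) covers 1:d
3(c) covers 2:d
4(a) covers 2:d
5(c) covers 3:c
6(c) covers 5:c
7(c) covers 6:c
8(d) covers 4:a, 7:c
9(c) covers 8:d
floor of heap: 0:c
completions by unplaced set U, small U first (add the entries for U minus each lowest piece of U):
  |U|=1: {9}:1
  |U|=2: {8,9}:1
  |U|=3: {4,8,9}:1  {7,8,9}:1
  |U|=4: {4,7,8,9}:2  {6,7,8,9}:1
  |U|=5: {4,6,7,8,9}:3  {5,6,7,8,9}:1
  |U|=6: {3,5,6,7,8,9}:1  {4,5,6,7,8,9}:4
  |U|=7: {3,4,5,6,7,8,9}:5
  |U|=8: {2,3,4,5,6,7,8,9}:5
  start at 0(c): 5

5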